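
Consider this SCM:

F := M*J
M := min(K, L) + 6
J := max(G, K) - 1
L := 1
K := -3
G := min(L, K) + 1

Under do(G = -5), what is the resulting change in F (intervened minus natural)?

-3

Under do(G=-5), the mechanism G := min(L, K) + 1 is discarded; G is fixed at -5.
M = min(K, L) + 6  [with K=-3, L=1]  = 3
J = max(G, K) - 1  [with G=-5, K=-3]  = -4
F = M*J  [with M=3, J=-4]  = -12
Without intervention: M = min(K, L) + 6  [with K=-3, L=1]  = 3; G = min(L, K) + 1  [with L=1, K=-3]  = -2; J = max(G, K) - 1  [with G=-2, K=-3]  = -3; F = M*J  [with M=3, J=-3]  = -9.
Change = -12 − (-9) = -3.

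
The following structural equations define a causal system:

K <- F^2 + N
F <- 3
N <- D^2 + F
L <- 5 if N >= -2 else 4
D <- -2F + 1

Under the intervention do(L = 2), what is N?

28

Under do(L=2), the mechanism L <- 5 if N >= -2 else 4 is discarded; L is fixed at 2.
Since N is not a descendant of the intervened variable, it is unaffected.
D = -2F + 1  [with F=3]  = -5
N = D^2 + F  [with D=-5, F=3]  = 28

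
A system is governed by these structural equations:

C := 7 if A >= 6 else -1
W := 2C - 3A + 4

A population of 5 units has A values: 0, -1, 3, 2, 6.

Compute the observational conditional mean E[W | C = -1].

Conditioning on C=-1 selects the 4 unit(s) with A ∈ {0, -1, 3, 2}. Their W values: 2, 5, -7, -4. Mean = -1.

-1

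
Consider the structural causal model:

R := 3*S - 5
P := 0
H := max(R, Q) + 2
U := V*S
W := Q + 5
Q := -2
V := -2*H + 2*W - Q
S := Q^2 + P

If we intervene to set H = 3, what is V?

2

Intervening sets H = 3 and removes its equation (H := max(R, Q) + 2).
W = Q + 5  [with Q=-2]  = 3
V = -2*H + 2*W - Q  [with H=3, W=3, Q=-2]  = 2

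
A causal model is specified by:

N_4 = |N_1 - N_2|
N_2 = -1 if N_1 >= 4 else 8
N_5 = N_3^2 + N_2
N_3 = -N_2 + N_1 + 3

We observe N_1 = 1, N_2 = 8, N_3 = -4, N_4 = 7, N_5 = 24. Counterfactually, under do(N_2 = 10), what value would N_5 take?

46

do(N_2=10) replaces the equation N_2 = -1 if N_1 >= 4 else 8 with the constant N_2 = 10.
N_3 = -N_2 + N_1 + 3  [with N_2=10, N_1=1]  = -6
N_5 = N_3^2 + N_2  [with N_3=-6, N_2=10]  = 46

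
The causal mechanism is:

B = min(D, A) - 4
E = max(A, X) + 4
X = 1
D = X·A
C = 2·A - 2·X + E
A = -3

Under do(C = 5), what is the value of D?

-3

do(C=5) replaces the equation C = 2·A - 2·X + E with the constant C = 5.
No directed path runs from C to D, so D keeps its natural value.
D = X·A  [with X=1, A=-3]  = -3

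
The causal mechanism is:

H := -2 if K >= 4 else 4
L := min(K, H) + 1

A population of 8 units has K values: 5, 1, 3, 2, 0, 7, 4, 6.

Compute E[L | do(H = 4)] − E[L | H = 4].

Every unit gets H=4 under the intervention. L values become 5, 2, 4, 3, 1, 5, 5, 5; E[L|do(H=4)] = 3.75.
Observing H=4 restricts to units where H's equation naturally yields 4: K ∈ {1, 3, 2, 0}. In that subpopulation L = 2, 4, 3, 1, mean 2.5.
Difference = 3.75 − 2.5 = 1.25.

1.25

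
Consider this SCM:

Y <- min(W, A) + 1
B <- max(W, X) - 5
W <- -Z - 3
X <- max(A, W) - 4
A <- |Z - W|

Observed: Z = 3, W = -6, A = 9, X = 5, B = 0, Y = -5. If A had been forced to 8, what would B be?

do(A=8) replaces the equation A <- |Z - W| with the constant A = 8.
W = -Z - 3  [with Z=3]  = -6
X = max(A, W) - 4  [with A=8, W=-6]  = 4
B = max(W, X) - 5  [with W=-6, X=4]  = -1

-1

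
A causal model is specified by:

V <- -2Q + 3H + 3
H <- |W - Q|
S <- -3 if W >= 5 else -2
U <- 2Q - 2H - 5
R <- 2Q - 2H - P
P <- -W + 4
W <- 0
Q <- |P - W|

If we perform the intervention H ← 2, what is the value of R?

0

do(H=2) replaces the equation H <- |W - Q| with the constant H = 2.
P = -W + 4  [with W=0]  = 4
Q = |P - W|  [with P=4, W=0]  = 4
R = 2Q - 2H - P  [with Q=4, H=2, P=4]  = 0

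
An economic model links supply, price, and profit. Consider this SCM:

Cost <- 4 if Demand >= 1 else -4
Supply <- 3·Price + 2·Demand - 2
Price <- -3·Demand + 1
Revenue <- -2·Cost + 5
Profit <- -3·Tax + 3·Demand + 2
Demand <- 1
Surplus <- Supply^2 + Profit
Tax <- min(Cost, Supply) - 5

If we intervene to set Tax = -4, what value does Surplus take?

Intervening sets Tax = -4 and removes its equation (Tax <- min(Cost, Supply) - 5).
Price = -3·Demand + 1  [with Demand=1]  = -2
Supply = 3·Price + 2·Demand - 2  [with Price=-2, Demand=1]  = -6
Profit = -3·Tax + 3·Demand + 2  [with Tax=-4, Demand=1]  = 17
Surplus = Supply^2 + Profit  [with Supply=-6, Profit=17]  = 53

53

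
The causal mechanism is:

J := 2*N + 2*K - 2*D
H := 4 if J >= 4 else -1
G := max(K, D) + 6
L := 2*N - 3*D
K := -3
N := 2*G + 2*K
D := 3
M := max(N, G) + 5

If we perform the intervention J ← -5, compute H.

-1

do(J=-5) replaces the equation J := 2*N + 2*K - 2*D with the constant J = -5.
H = 4 if J >= 4 else -1  [with J=-5]  = -1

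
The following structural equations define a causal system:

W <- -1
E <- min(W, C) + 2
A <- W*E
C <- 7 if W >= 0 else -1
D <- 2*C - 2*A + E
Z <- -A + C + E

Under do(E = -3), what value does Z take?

The intervention breaks the incoming arrows to E: E <- min(W, C) + 2 no longer applies, and E = -3.
C = 7 if W >= 0 else -1  [with W=-1]  = -1
A = W*E  [with W=-1, E=-3]  = 3
Z = -A + C + E  [with A=3, C=-1, E=-3]  = -7

-7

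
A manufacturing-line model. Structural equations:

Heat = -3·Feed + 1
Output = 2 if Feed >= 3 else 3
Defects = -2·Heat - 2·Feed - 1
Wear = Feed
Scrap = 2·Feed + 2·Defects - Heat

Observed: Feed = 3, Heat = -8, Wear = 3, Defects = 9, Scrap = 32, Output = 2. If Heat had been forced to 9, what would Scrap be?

do(Heat=9) replaces the equation Heat = -3·Feed + 1 with the constant Heat = 9.
Defects = -2·Heat - 2·Feed - 1  [with Heat=9, Feed=3]  = -25
Scrap = 2·Feed + 2·Defects - Heat  [with Feed=3, Defects=-25, Heat=9]  = -53

-53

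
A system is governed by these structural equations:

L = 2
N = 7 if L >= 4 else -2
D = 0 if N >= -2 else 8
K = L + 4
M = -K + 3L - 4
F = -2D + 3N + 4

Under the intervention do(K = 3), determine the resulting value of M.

Intervening sets K = 3 and removes its equation (K = L + 4).
M = -K + 3L - 4  [with K=3, L=2]  = -1

-1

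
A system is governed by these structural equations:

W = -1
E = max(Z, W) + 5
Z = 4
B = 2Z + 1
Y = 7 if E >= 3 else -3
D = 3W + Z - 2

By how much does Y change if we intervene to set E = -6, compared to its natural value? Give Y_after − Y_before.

-10

do(E=-6) replaces the equation E = max(Z, W) + 5 with the constant E = -6.
Y = 7 if E >= 3 else -3  [with E=-6]  = -3
Without intervention: E = max(Z, W) + 5  [with Z=4, W=-1]  = 9; Y = 7 if E >= 3 else -3  [with E=9]  = 7.
Change = -3 − 7 = -10.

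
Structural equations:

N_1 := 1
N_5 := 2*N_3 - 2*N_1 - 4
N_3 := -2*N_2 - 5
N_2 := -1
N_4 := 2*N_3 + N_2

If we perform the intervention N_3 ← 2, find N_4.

The intervention breaks the incoming arrows to N_3: N_3 := -2*N_2 - 5 no longer applies, and N_3 = 2.
N_4 = 2*N_3 + N_2  [with N_3=2, N_2=-1]  = 3

3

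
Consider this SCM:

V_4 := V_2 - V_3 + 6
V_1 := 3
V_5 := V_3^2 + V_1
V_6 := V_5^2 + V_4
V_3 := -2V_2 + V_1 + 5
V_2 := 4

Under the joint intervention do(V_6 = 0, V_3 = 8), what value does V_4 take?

2

Under do(V_6 = 0, V_3 = 8), each intervened variable's structural equation is replaced by its fixed value.
V_4 = V_2 - V_3 + 6  [with V_2=4, V_3=8]  = 2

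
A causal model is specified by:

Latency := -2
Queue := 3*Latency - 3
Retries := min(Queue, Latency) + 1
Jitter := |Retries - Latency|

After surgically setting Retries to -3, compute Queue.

Under do(Retries=-3), the mechanism Retries := min(Queue, Latency) + 1 is discarded; Retries is fixed at -3.
Since Queue is not a descendant of the intervened variable, it is unaffected.
Queue = 3*Latency - 3  [with Latency=-2]  = -9

-9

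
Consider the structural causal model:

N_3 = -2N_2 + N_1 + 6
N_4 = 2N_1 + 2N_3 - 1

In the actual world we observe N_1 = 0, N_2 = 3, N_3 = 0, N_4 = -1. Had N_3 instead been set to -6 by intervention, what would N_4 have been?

-13

The intervention breaks the incoming arrows to N_3: N_3 = -2N_2 + N_1 + 6 no longer applies, and N_3 = -6.
N_4 = 2N_1 + 2N_3 - 1  [with N_1=0, N_3=-6]  = -13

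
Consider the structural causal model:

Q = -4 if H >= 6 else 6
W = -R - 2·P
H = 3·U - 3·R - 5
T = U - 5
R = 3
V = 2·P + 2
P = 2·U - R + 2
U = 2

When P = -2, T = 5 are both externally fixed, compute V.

Under do(P = -2, T = 5), each intervened variable's structural equation is replaced by its fixed value.
V = 2·P + 2  [with P=-2]  = -2

-2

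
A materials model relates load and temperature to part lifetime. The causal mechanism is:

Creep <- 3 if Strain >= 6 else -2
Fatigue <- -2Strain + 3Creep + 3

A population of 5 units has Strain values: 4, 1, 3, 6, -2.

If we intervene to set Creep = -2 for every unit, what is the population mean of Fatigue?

Under do(Creep=-2), Creep's equation is replaced by Creep=-2 for every unit. Per-unit Fatigue: -11, -5, -9, -15, 1. Mean = -7.8.

-7.8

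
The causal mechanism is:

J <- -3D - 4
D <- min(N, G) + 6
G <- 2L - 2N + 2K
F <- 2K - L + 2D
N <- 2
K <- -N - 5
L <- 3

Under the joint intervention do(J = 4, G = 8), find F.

Under do(J = 4, G = 8), each intervened variable's structural equation is replaced by its fixed value.
K = -N - 5  [with N=2]  = -7
D = min(N, G) + 6  [with N=2, G=8]  = 8
F = 2K - L + 2D  [with K=-7, L=3, D=8]  = -1

-1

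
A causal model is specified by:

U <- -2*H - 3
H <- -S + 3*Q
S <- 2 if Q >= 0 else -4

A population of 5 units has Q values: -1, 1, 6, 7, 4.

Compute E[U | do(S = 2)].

do(S=2) breaks S's dependence on Q. With S=2 fixed, U across the units is 7, -5, -35, -41, -23, mean -19.4.

-19.4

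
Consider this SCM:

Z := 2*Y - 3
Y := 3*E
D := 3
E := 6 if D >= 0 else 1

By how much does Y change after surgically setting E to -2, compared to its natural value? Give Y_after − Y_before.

-24

The intervention breaks the incoming arrows to E: E := 6 if D >= 0 else 1 no longer applies, and E = -2.
Y = 3*E  [with E=-2]  = -6
Without intervention: E = 6 if D >= 0 else 1  [with D=3]  = 6; Y = 3*E  [with E=6]  = 18.
Change = -6 − 18 = -24.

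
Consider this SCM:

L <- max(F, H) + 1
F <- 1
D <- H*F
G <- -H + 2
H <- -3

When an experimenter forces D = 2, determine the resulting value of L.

do(D=2) replaces the equation D <- H*F with the constant D = 2.
L is not downstream of the intervention, so its value is determined by the original equations.
L = max(F, H) + 1  [with F=1, H=-3]  = 2

2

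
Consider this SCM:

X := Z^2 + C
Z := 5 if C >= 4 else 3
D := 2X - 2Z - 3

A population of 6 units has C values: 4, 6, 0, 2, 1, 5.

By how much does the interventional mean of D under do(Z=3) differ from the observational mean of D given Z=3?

The intervention sets Z=3 in all 6 units regardless of C. Recomputing D per unit gives 17, 21, 9, 13, 11, 19; average 15.
E[D|Z=3] averages over only the 3 units with Z=3 (C = 0, 2, 1): D = 9, 13, 11, mean 11.
Difference = 15 − 11 = 4.

4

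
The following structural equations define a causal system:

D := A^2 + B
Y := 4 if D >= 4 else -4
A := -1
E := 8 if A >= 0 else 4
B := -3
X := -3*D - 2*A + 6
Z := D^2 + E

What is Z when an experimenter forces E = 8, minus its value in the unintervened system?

The intervention breaks the incoming arrows to E: E := 8 if A >= 0 else 4 no longer applies, and E = 8.
D = A^2 + B  [with A=-1, B=-3]  = -2
Z = D^2 + E  [with D=-2, E=8]  = 12
Without intervention: D = A^2 + B  [with A=-1, B=-3]  = -2; E = 8 if A >= 0 else 4  [with A=-1]  = 4; Z = D^2 + E  [with D=-2, E=4]  = 8.
Change = 12 − 8 = 4.

4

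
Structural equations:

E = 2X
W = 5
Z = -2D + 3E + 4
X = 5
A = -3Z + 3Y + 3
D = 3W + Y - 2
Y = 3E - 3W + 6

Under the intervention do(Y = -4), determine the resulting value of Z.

Under do(Y=-4), the mechanism Y = 3E - 3W + 6 is discarded; Y is fixed at -4.
E = 2X  [with X=5]  = 10
D = 3W + Y - 2  [with W=5, Y=-4]  = 9
Z = -2D + 3E + 4  [with D=9, E=10]  = 16

16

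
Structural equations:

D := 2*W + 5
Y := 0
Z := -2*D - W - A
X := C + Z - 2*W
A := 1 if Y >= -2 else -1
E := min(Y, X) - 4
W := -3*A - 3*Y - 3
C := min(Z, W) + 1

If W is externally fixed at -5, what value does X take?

The intervention breaks the incoming arrows to W: W := -3*A - 3*Y - 3 no longer applies, and W = -5.
A = 1 if Y >= -2 else -1  [with Y=0]  = 1
D = 2*W + 5  [with W=-5]  = -5
Z = -2*D - W - A  [with D=-5, W=-5, A=1]  = 14
C = min(Z, W) + 1  [with Z=14, W=-5]  = -4
X = C + Z - 2*W  [with C=-4, Z=14, W=-5]  = 20

20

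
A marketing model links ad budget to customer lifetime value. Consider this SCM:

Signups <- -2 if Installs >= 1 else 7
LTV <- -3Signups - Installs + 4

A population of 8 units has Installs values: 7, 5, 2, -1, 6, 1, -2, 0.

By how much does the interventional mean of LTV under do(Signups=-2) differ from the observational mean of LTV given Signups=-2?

1.95

Every unit gets Signups=-2 under the intervention. LTV values become 3, 5, 8, 11, 4, 9, 12, 10; E[LTV|do(Signups=-2)] = 7.75.
Conditioning on Signups=-2 selects the 5 unit(s) with Installs ∈ {7, 5, 2, 6, 1}. Their LTV values: 3, 5, 8, 4, 9. Mean = 5.8.
Difference = 7.75 − 5.8 = 1.95.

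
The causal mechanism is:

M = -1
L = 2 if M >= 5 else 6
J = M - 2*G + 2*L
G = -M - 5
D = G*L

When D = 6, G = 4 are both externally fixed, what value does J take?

3

Under do(D = 6, G = 4), each intervened variable's structural equation is replaced by its fixed value.
L = 2 if M >= 5 else 6  [with M=-1]  = 6
J = M - 2*G + 2*L  [with M=-1, G=4, L=6]  = 3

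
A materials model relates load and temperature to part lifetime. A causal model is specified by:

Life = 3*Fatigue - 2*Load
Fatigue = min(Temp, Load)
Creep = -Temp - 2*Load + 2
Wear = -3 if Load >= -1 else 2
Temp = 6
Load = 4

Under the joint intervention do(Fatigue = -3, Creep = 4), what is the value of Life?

The joint intervention fixes Fatigue = -3, Creep = 4, removing each variable's own equation.
Life = 3*Fatigue - 2*Load  [with Fatigue=-3, Load=4]  = -17

-17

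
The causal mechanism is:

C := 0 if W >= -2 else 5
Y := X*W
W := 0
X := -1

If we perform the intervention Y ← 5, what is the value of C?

0

Under do(Y=5), the mechanism Y := X*W is discarded; Y is fixed at 5.
Since C is not a descendant of the intervened variable, it is unaffected.
C = 0 if W >= -2 else 5  [with W=0]  = 0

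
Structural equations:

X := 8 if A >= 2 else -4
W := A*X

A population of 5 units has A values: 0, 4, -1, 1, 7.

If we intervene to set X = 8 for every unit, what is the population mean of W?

do(X=8) breaks X's dependence on A. With X=8 fixed, W across the units is 0, 32, -8, 8, 56, mean 17.6.

17.6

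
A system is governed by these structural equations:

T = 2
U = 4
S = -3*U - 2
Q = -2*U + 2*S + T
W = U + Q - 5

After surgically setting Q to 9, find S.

-14

Under do(Q=9), the mechanism Q = -2*U + 2*S + T is discarded; Q is fixed at 9.
Since S is not a descendant of the intervened variable, it is unaffected.
S = -3*U - 2  [with U=4]  = -14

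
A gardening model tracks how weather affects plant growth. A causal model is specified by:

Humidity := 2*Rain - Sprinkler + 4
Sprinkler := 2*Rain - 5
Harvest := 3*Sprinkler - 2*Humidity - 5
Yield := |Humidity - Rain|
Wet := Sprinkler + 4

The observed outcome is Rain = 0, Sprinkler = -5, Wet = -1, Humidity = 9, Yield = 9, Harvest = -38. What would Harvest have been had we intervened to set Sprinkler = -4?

Under do(Sprinkler=-4), the mechanism Sprinkler := 2*Rain - 5 is discarded; Sprinkler is fixed at -4.
Humidity = 2*Rain - Sprinkler + 4  [with Rain=0, Sprinkler=-4]  = 8
Harvest = 3*Sprinkler - 2*Humidity - 5  [with Sprinkler=-4, Humidity=8]  = -33

-33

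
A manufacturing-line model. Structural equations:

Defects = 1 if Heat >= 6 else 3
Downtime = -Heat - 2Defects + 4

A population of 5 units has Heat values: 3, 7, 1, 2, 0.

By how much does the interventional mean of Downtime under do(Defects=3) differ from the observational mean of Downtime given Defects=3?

-1.1

The intervention sets Defects=3 in all 5 units regardless of Heat. Recomputing Downtime per unit gives -5, -9, -3, -4, -2; average -4.6.
Observing Defects=3 restricts to units where Defects's equation naturally yields 3: Heat ∈ {3, 1, 2, 0}. In that subpopulation Downtime = -5, -3, -4, -2, mean -3.5.
Difference = -4.6 − (-3.5) = -1.1.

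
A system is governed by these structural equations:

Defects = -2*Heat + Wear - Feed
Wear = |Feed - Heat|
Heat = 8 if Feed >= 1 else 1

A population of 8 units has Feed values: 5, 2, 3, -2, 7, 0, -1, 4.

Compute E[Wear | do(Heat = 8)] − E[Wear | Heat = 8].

1.95

do(Heat=8) breaks Heat's dependence on Feed. With Heat=8 fixed, Wear across the units is 3, 6, 5, 10, 1, 8, 9, 4, mean 5.75.
Conditioning on Heat=8 selects the 5 unit(s) with Feed ∈ {5, 2, 3, 7, 4}. Their Wear values: 3, 6, 5, 1, 4. Mean = 3.8.
Difference = 5.75 − 3.8 = 1.95.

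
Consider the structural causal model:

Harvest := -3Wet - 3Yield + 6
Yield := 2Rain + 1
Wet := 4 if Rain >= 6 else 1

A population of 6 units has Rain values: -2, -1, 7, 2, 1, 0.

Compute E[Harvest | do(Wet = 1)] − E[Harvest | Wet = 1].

-7

Under do(Wet=1), Wet's equation is replaced by Wet=1 for every unit. Per-unit Harvest: 12, 6, -42, -12, -6, 0. Mean = -7.
Conditioning on Wet=1 selects the 5 unit(s) with Rain ∈ {-2, -1, 2, 1, 0}. Their Harvest values: 12, 6, -12, -6, 0. Mean = 0.
Difference = -7 − 0 = -7.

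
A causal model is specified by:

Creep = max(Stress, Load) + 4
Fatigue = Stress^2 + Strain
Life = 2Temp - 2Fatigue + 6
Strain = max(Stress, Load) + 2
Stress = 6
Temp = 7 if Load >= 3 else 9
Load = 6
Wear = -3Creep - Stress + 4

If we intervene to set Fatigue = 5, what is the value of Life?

10

do(Fatigue=5) replaces the equation Fatigue = Stress^2 + Strain with the constant Fatigue = 5.
Temp = 7 if Load >= 3 else 9  [with Load=6]  = 7
Life = 2Temp - 2Fatigue + 6  [with Temp=7, Fatigue=5]  = 10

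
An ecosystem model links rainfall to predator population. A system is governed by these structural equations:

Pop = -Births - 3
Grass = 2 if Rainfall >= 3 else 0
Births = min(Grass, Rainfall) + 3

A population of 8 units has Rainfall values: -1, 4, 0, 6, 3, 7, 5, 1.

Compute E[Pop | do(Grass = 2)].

-7.25

The intervention sets Grass=2 in all 8 units regardless of Rainfall. Recomputing Pop per unit gives -5, -8, -6, -8, -8, -8, -8, -7; average -7.25.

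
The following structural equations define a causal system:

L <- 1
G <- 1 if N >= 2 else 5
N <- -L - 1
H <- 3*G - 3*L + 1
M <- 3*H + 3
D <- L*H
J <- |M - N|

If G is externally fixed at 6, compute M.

The intervention breaks the incoming arrows to G: G <- 1 if N >= 2 else 5 no longer applies, and G = 6.
H = 3*G - 3*L + 1  [with G=6, L=1]  = 16
M = 3*H + 3  [with H=16]  = 51

51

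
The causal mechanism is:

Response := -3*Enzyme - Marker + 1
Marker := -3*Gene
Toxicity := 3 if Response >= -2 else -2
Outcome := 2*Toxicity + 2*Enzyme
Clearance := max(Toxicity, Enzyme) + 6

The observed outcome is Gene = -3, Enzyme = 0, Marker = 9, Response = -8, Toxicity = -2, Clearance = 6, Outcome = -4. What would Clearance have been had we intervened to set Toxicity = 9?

15

The intervention breaks the incoming arrows to Toxicity: Toxicity := 3 if Response >= -2 else -2 no longer applies, and Toxicity = 9.
Clearance = max(Toxicity, Enzyme) + 6  [with Toxicity=9, Enzyme=0]  = 15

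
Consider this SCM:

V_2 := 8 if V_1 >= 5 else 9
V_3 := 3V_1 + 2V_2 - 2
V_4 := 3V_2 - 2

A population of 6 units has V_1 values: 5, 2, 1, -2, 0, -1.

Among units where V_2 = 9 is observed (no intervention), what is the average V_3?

16

Observing V_2=9 restricts to units where V_2's equation naturally yields 9: V_1 ∈ {2, 1, -2, 0, -1}. In that subpopulation V_3 = 22, 19, 10, 16, 13, mean 16.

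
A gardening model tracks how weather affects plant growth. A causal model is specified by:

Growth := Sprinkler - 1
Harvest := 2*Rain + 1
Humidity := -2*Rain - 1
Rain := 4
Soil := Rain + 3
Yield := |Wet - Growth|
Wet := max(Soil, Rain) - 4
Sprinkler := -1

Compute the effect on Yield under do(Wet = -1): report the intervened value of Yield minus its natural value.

-4

The intervention breaks the incoming arrows to Wet: Wet := max(Soil, Rain) - 4 no longer applies, and Wet = -1.
Growth = Sprinkler - 1  [with Sprinkler=-1]  = -2
Yield = |Wet - Growth|  [with Wet=-1, Growth=-2]  = 1
Without intervention: Soil = Rain + 3  [with Rain=4]  = 7; Wet = max(Soil, Rain) - 4  [with Soil=7, Rain=4]  = 3; Growth = Sprinkler - 1  [with Sprinkler=-1]  = -2; Yield = |Wet - Growth|  [with Wet=3, Growth=-2]  = 5.
Change = 1 − 5 = -4.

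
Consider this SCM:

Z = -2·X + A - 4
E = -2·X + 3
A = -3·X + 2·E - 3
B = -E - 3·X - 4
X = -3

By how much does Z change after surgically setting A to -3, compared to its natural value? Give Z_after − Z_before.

-27

do(A=-3) replaces the equation A = -3·X + 2·E - 3 with the constant A = -3.
Z = -2·X + A - 4  [with X=-3, A=-3]  = -1
Without intervention: E = -2·X + 3  [with X=-3]  = 9; A = -3·X + 2·E - 3  [with X=-3, E=9]  = 24; Z = -2·X + A - 4  [with X=-3, A=24]  = 26.
Change = -1 − 26 = -27.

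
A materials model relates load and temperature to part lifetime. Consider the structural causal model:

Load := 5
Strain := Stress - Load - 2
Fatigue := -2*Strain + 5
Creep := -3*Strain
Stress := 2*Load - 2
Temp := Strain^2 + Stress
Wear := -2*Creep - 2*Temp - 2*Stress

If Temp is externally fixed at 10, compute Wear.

Under do(Temp=10), the mechanism Temp := Strain^2 + Stress is discarded; Temp is fixed at 10.
Stress = 2*Load - 2  [with Load=5]  = 8
Strain = Stress - Load - 2  [with Stress=8, Load=5]  = 1
Creep = -3*Strain  [with Strain=1]  = -3
Wear = -2*Creep - 2*Temp - 2*Stress  [with Creep=-3, Temp=10, Stress=8]  = -30

-30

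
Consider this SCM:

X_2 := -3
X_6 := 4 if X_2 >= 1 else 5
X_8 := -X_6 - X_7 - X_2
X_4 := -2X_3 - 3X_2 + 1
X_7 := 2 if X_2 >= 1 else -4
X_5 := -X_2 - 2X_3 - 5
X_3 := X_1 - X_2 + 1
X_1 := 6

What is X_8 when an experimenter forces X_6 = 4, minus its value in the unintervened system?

1

Intervening sets X_6 = 4 and removes its equation (X_6 := 4 if X_2 >= 1 else 5).
X_7 = 2 if X_2 >= 1 else -4  [with X_2=-3]  = -4
X_8 = -X_6 - X_7 - X_2  [with X_6=4, X_7=-4, X_2=-3]  = 3
Without intervention: X_6 = 4 if X_2 >= 1 else 5  [with X_2=-3]  = 5; X_7 = 2 if X_2 >= 1 else -4  [with X_2=-3]  = -4; X_8 = -X_6 - X_7 - X_2  [with X_6=5, X_7=-4, X_2=-3]  = 2.
Change = 3 − 2 = 1.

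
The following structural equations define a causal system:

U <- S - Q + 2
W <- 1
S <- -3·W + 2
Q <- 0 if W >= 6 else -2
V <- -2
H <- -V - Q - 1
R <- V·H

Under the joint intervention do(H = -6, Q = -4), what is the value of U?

5

Setting H = -6, Q = -4 by intervention discards those variables' equations.
S = -3·W + 2  [with W=1]  = -1
U = S - Q + 2  [with S=-1, Q=-4]  = 5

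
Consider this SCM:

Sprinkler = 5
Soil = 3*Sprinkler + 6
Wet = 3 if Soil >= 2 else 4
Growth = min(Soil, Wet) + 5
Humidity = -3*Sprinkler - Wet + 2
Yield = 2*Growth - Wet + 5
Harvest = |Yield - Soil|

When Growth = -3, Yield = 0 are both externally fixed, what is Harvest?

Setting Growth = -3, Yield = 0 by intervention discards those variables' equations.
Soil = 3*Sprinkler + 6  [with Sprinkler=5]  = 21
Harvest = |Yield - Soil|  [with Yield=0, Soil=21]  = 21

21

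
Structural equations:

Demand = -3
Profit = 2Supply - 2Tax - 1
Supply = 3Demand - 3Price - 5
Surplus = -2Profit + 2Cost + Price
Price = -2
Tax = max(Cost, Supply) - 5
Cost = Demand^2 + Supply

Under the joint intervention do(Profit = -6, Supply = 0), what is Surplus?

28

Under do(Profit = -6, Supply = 0), each intervened variable's structural equation is replaced by its fixed value.
Cost = Demand^2 + Supply  [with Demand=-3, Supply=0]  = 9
Surplus = -2Profit + 2Cost + Price  [with Profit=-6, Cost=9, Price=-2]  = 28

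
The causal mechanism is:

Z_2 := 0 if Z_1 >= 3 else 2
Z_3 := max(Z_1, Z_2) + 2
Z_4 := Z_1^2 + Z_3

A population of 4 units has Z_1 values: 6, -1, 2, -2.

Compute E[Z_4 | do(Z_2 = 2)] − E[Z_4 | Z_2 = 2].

9.25

The intervention sets Z_2=2 in all 4 units regardless of Z_1. Recomputing Z_4 per unit gives 44, 5, 8, 8; average 16.25.
Observing Z_2=2 restricts to units where Z_2's equation naturally yields 2: Z_1 ∈ {-1, 2, -2}. In that subpopulation Z_4 = 5, 8, 8, mean 7.
Difference = 16.25 − 7 = 9.25.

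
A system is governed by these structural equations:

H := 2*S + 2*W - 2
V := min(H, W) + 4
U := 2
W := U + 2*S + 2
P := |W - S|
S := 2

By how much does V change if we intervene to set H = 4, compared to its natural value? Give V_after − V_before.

-4

Intervening sets H = 4 and removes its equation (H := 2*S + 2*W - 2).
W = U + 2*S + 2  [with U=2, S=2]  = 8
V = min(H, W) + 4  [with H=4, W=8]  = 8
Without intervention: W = U + 2*S + 2  [with U=2, S=2]  = 8; H = 2*S + 2*W - 2  [with S=2, W=8]  = 18; V = min(H, W) + 4  [with H=18, W=8]  = 12.
Change = 8 − 12 = -4.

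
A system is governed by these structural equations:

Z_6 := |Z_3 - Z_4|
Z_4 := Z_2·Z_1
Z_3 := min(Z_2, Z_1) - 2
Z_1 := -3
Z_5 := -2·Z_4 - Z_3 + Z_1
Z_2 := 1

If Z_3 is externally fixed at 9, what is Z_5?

-6

do(Z_3=9) replaces the equation Z_3 := min(Z_2, Z_1) - 2 with the constant Z_3 = 9.
Z_4 = Z_2·Z_1  [with Z_2=1, Z_1=-3]  = -3
Z_5 = -2·Z_4 - Z_3 + Z_1  [with Z_4=-3, Z_3=9, Z_1=-3]  = -6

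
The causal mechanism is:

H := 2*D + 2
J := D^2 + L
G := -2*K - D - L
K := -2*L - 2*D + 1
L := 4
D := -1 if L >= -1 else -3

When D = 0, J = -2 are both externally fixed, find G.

Setting D = 0, J = -2 by intervention discards those variables' equations.
K = -2*L - 2*D + 1  [with L=4, D=0]  = -7
G = -2*K - D - L  [with K=-7, D=0, L=4]  = 10

10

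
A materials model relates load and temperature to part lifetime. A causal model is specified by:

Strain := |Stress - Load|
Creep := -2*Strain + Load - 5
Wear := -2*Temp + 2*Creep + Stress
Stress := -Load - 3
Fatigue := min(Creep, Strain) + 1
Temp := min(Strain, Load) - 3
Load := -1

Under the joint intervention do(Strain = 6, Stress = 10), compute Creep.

-18

Setting Strain = 6, Stress = 10 by intervention discards those variables' equations.
Creep = -2*Strain + Load - 5  [with Strain=6, Load=-1]  = -18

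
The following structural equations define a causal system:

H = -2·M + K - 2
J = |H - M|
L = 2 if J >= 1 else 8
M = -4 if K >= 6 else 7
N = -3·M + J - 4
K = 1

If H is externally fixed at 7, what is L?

do(H=7) replaces the equation H = -2·M + K - 2 with the constant H = 7.
M = -4 if K >= 6 else 7  [with K=1]  = 7
J = |H - M|  [with H=7, M=7]  = 0
L = 2 if J >= 1 else 8  [with J=0]  = 8

8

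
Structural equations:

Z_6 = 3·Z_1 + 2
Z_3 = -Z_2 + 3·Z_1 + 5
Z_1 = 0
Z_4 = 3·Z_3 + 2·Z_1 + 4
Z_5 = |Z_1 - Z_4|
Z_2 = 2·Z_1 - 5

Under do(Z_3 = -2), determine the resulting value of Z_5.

do(Z_3=-2) replaces the equation Z_3 = -Z_2 + 3·Z_1 + 5 with the constant Z_3 = -2.
Z_4 = 3·Z_3 + 2·Z_1 + 4  [with Z_3=-2, Z_1=0]  = -2
Z_5 = |Z_1 - Z_4|  [with Z_1=0, Z_4=-2]  = 2

2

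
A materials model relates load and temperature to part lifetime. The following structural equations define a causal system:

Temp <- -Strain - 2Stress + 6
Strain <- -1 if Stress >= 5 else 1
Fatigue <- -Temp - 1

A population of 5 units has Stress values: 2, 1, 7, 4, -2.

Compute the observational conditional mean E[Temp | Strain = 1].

Conditioning on Strain=1 selects the 4 unit(s) with Stress ∈ {2, 1, 4, -2}. Their Temp values: 1, 3, -3, 9. Mean = 2.5.

2.5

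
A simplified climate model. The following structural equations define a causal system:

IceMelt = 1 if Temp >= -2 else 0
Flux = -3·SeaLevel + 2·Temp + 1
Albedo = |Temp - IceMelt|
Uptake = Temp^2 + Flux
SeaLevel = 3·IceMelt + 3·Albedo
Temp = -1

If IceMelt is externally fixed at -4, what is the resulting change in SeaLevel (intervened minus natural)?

Under do(IceMelt=-4), the mechanism IceMelt = 1 if Temp >= -2 else 0 is discarded; IceMelt is fixed at -4.
Albedo = |Temp - IceMelt|  [with Temp=-1, IceMelt=-4]  = 3
SeaLevel = 3·IceMelt + 3·Albedo  [with IceMelt=-4, Albedo=3]  = -3
Without intervention: IceMelt = 1 if Temp >= -2 else 0  [with Temp=-1]  = 1; Albedo = |Temp - IceMelt|  [with Temp=-1, IceMelt=1]  = 2; SeaLevel = 3·IceMelt + 3·Albedo  [with IceMelt=1, Albedo=2]  = 9.
Change = -3 − 9 = -12.

-12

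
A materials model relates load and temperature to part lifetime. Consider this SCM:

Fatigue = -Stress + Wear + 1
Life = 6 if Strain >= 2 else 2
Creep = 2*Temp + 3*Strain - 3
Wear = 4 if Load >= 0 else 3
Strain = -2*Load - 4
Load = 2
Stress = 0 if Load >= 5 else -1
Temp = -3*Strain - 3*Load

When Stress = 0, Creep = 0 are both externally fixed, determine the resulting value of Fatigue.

The joint intervention fixes Stress = 0, Creep = 0, removing each variable's own equation.
Wear = 4 if Load >= 0 else 3  [with Load=2]  = 4
Fatigue = -Stress + Wear + 1  [with Stress=0, Wear=4]  = 5

5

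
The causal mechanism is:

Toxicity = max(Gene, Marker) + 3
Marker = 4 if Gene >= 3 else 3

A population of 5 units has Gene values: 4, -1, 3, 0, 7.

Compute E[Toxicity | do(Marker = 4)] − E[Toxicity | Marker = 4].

Under do(Marker=4), Marker's equation is replaced by Marker=4 for every unit. Per-unit Toxicity: 7, 7, 7, 7, 10. Mean = 7.6.
E[Toxicity|Marker=4] averages over only the 3 units with Marker=4 (Gene = 4, 3, 7): Toxicity = 7, 7, 10, mean 8.
Difference = 7.6 − 8 = -0.4.

-0.4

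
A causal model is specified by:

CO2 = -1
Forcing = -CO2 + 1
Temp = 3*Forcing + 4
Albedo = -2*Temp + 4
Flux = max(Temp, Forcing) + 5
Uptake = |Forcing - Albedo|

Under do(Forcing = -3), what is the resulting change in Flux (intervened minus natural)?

do(Forcing=-3) replaces the equation Forcing = -CO2 + 1 with the constant Forcing = -3.
Temp = 3*Forcing + 4  [with Forcing=-3]  = -5
Flux = max(Temp, Forcing) + 5  [with Temp=-5, Forcing=-3]  = 2
Without intervention: Forcing = -CO2 + 1  [with CO2=-1]  = 2; Temp = 3*Forcing + 4  [with Forcing=2]  = 10; Flux = max(Temp, Forcing) + 5  [with Temp=10, Forcing=2]  = 15.
Change = 2 − 15 = -13.

-13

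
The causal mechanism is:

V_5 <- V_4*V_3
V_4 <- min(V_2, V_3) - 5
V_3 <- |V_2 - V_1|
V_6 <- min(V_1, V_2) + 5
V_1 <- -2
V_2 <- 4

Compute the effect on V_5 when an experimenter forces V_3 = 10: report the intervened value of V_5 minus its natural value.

-4

do(V_3=10) replaces the equation V_3 <- |V_2 - V_1| with the constant V_3 = 10.
V_4 = min(V_2, V_3) - 5  [with V_2=4, V_3=10]  = -1
V_5 = V_4*V_3  [with V_4=-1, V_3=10]  = -10
Without intervention: V_3 = |V_2 - V_1|  [with V_2=4, V_1=-2]  = 6; V_4 = min(V_2, V_3) - 5  [with V_2=4, V_3=6]  = -1; V_5 = V_4*V_3  [with V_4=-1, V_3=6]  = -6.
Change = -10 − (-6) = -4.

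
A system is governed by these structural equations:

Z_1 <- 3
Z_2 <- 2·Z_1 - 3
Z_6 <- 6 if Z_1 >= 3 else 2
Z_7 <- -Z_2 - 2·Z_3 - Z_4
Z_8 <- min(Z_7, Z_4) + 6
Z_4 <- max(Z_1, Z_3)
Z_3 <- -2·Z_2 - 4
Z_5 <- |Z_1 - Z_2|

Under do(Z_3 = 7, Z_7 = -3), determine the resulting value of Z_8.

Under do(Z_3 = 7, Z_7 = -3), each intervened variable's structural equation is replaced by its fixed value.
Z_4 = max(Z_1, Z_3)  [with Z_1=3, Z_3=7]  = 7
Z_8 = min(Z_7, Z_4) + 6  [with Z_7=-3, Z_4=7]  = 3

3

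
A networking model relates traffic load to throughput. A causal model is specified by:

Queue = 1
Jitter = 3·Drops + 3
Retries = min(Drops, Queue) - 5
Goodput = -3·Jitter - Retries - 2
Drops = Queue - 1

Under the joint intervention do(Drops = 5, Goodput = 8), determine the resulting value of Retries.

Under do(Drops = 5, Goodput = 8), each intervened variable's structural equation is replaced by its fixed value.
Retries = min(Drops, Queue) - 5  [with Drops=5, Queue=1]  = -4

-4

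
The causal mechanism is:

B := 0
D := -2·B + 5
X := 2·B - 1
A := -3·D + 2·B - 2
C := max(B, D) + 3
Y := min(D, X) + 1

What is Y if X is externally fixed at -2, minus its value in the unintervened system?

The intervention breaks the incoming arrows to X: X := 2·B - 1 no longer applies, and X = -2.
D = -2·B + 5  [with B=0]  = 5
Y = min(D, X) + 1  [with D=5, X=-2]  = -1
Without intervention: D = -2·B + 5  [with B=0]  = 5; X = 2·B - 1  [with B=0]  = -1; Y = min(D, X) + 1  [with D=5, X=-1]  = 0.
Change = -1 − 0 = -1.

-1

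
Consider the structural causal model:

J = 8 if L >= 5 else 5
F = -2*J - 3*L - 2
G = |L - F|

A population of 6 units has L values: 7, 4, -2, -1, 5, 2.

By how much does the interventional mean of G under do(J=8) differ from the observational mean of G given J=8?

The intervention sets J=8 in all 6 units regardless of L. Recomputing G per unit gives 46, 34, 10, 14, 38, 26; average 28.
E[G|J=8] averages over only the 2 units with J=8 (L = 7, 5): G = 46, 38, mean 42.
Difference = 28 − 42 = -14.

-14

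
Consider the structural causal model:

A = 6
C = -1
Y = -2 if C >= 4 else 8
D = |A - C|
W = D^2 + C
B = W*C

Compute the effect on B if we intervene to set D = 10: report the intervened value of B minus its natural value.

-51

Under do(D=10), the mechanism D = |A - C| is discarded; D is fixed at 10.
W = D^2 + C  [with D=10, C=-1]  = 99
B = W*C  [with W=99, C=-1]  = -99
Without intervention: D = |A - C|  [with A=6, C=-1]  = 7; W = D^2 + C  [with D=7, C=-1]  = 48; B = W*C  [with W=48, C=-1]  = -48.
Change = -99 − (-48) = -51.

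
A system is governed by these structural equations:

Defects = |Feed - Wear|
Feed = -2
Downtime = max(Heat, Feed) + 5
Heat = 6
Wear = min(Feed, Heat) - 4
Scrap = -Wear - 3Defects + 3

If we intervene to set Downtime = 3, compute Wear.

-6

do(Downtime=3) replaces the equation Downtime = max(Heat, Feed) + 5 with the constant Downtime = 3.
Wear is not downstream of the intervention, so its value is determined by the original equations.
Wear = min(Feed, Heat) - 4  [with Feed=-2, Heat=6]  = -6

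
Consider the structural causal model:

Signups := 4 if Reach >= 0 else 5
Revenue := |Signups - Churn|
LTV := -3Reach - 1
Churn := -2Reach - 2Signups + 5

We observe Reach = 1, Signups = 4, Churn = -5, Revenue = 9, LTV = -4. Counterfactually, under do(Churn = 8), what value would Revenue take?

4

The intervention breaks the incoming arrows to Churn: Churn := -2Reach - 2Signups + 5 no longer applies, and Churn = 8.
Signups = 4 if Reach >= 0 else 5  [with Reach=1]  = 4
Revenue = |Signups - Churn|  [with Signups=4, Churn=8]  = 4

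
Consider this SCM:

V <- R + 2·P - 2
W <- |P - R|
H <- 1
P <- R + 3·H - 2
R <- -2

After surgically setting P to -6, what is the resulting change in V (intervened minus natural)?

-10

do(P=-6) replaces the equation P <- R + 3·H - 2 with the constant P = -6.
V = R + 2·P - 2  [with R=-2, P=-6]  = -16
Without intervention: P = R + 3·H - 2  [with R=-2, H=1]  = -1; V = R + 2·P - 2  [with R=-2, P=-1]  = -6.
Change = -16 − (-6) = -10.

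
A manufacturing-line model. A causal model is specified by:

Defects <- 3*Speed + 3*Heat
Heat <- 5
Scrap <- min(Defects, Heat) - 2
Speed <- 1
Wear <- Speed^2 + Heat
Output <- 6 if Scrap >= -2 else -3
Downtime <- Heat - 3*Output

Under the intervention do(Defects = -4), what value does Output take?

Under do(Defects=-4), the mechanism Defects <- 3*Speed + 3*Heat is discarded; Defects is fixed at -4.
Scrap = min(Defects, Heat) - 2  [with Defects=-4, Heat=5]  = -6
Output = 6 if Scrap >= -2 else -3  [with Scrap=-6]  = -3

-3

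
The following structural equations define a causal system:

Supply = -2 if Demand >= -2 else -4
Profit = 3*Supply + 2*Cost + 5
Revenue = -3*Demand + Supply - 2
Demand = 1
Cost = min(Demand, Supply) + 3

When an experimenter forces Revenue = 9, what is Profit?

1

Intervening sets Revenue = 9 and removes its equation (Revenue = -3*Demand + Supply - 2).
No directed path runs from Revenue to Profit, so Profit keeps its natural value.
Supply = -2 if Demand >= -2 else -4  [with Demand=1]  = -2
Cost = min(Demand, Supply) + 3  [with Demand=1, Supply=-2]  = 1
Profit = 3*Supply + 2*Cost + 5  [with Supply=-2, Cost=1]  = 1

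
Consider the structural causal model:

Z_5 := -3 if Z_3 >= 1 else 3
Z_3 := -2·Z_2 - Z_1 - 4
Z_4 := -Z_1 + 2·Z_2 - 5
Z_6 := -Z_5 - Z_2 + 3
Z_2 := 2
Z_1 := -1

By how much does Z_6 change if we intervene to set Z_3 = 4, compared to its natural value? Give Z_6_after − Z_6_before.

The intervention breaks the incoming arrows to Z_3: Z_3 := -2·Z_2 - Z_1 - 4 no longer applies, and Z_3 = 4.
Z_5 = -3 if Z_3 >= 1 else 3  [with Z_3=4]  = -3
Z_6 = -Z_5 - Z_2 + 3  [with Z_5=-3, Z_2=2]  = 4
Without intervention: Z_3 = -2·Z_2 - Z_1 - 4  [with Z_2=2, Z_1=-1]  = -7; Z_5 = -3 if Z_3 >= 1 else 3  [with Z_3=-7]  = 3; Z_6 = -Z_5 - Z_2 + 3  [with Z_5=3, Z_2=2]  = -2.
Change = 4 − (-2) = 6.

6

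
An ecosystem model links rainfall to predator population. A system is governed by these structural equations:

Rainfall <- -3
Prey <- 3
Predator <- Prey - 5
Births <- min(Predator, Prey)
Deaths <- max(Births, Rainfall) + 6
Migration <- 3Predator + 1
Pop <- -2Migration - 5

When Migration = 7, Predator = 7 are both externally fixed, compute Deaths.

9

Under do(Migration = 7, Predator = 7), each intervened variable's structural equation is replaced by its fixed value.
Births = min(Predator, Prey)  [with Predator=7, Prey=3]  = 3
Deaths = max(Births, Rainfall) + 6  [with Births=3, Rainfall=-3]  = 9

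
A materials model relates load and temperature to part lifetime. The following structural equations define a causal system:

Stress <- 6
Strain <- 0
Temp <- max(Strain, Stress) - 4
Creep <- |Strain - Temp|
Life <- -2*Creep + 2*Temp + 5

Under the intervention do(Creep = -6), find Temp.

Under do(Creep=-6), the mechanism Creep <- |Strain - Temp| is discarded; Creep is fixed at -6.
Since Temp is not a descendant of the intervened variable, it is unaffected.
Temp = max(Strain, Stress) - 4  [with Strain=0, Stress=6]  = 2

2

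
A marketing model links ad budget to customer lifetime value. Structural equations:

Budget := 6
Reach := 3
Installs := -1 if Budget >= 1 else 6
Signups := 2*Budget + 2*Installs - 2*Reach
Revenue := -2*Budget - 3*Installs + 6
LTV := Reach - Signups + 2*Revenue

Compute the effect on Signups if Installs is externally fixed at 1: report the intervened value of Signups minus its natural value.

The intervention breaks the incoming arrows to Installs: Installs := -1 if Budget >= 1 else 6 no longer applies, and Installs = 1.
Signups = 2*Budget + 2*Installs - 2*Reach  [with Budget=6, Installs=1, Reach=3]  = 8
Without intervention: Installs = -1 if Budget >= 1 else 6  [with Budget=6]  = -1; Signups = 2*Budget + 2*Installs - 2*Reach  [with Budget=6, Installs=-1, Reach=3]  = 4.
Change = 8 − 4 = 4.

4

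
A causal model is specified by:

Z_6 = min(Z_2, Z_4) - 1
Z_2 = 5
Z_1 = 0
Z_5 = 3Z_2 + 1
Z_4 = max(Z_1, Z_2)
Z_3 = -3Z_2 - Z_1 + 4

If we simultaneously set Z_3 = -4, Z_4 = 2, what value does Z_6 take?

1

Setting Z_3 = -4, Z_4 = 2 by intervention discards those variables' equations.
Z_6 = min(Z_2, Z_4) - 1  [with Z_2=5, Z_4=2]  = 1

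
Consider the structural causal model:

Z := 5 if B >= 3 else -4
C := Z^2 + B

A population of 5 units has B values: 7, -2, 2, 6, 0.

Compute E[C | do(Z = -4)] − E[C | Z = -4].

2.6

Every unit gets Z=-4 under the intervention. C values become 23, 14, 18, 22, 16; E[C|do(Z=-4)] = 18.6.
Observing Z=-4 restricts to units where Z's equation naturally yields -4: B ∈ {-2, 2, 0}. In that subpopulation C = 14, 18, 16, mean 16.
Difference = 18.6 − 16 = 2.6.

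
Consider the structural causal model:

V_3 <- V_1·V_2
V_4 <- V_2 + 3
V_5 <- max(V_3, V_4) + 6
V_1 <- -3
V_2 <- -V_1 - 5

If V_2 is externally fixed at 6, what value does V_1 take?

Under do(V_2=6), the mechanism V_2 <- -V_1 - 5 is discarded; V_2 is fixed at 6.
V_1 is not downstream of the intervention, so its value is determined by the original equations.

-3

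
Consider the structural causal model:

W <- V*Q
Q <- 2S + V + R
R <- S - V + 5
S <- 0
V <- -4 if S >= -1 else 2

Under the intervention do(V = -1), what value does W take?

-5

do(V=-1) replaces the equation V <- -4 if S >= -1 else 2 with the constant V = -1.
R = S - V + 5  [with S=0, V=-1]  = 6
Q = 2S + V + R  [with S=0, V=-1, R=6]  = 5
W = V*Q  [with V=-1, Q=5]  = -5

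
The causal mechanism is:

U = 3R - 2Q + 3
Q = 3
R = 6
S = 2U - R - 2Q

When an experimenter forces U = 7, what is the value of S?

2

The intervention breaks the incoming arrows to U: U = 3R - 2Q + 3 no longer applies, and U = 7.
S = 2U - R - 2Q  [with U=7, R=6, Q=3]  = 2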